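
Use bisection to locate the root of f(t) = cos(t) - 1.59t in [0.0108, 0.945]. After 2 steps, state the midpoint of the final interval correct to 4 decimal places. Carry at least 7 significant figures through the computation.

f(0.010800) = 0.982770, f(0.945000) = -0.916807 (opposite signs)
step 1: m = 0.477900, f(m) = 0.128102 > 0 → root in [0.477900, 0.945000]
step 2: m = 0.711450, f(m) = -0.373790 < 0 → root in [0.477900, 0.711450]
Midpoint of [0.477900, 0.711450] = 0.594675

0.5947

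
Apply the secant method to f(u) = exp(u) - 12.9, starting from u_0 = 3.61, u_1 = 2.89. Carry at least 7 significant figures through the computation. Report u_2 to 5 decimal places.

2.69671

f(u_0) = 24.066053, f(u_1) = 5.093310
u_2 = 2.890000 - (5.093310)·(2.890000 - 3.610000)/(5.093310 - (24.066053)) = 2.696713; f(u_2) = 1.930904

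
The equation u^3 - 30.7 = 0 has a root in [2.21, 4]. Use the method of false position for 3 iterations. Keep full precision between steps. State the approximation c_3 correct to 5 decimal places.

False-position update: c = (a·f(b) − b·f(a))/(f(b) − f(a)); replace the endpoint whose sign matches f(c).
f(2.210000) = -19.906139, f(4.000000) = 33.300000
step 1: c = 2.879697, f(c) = -6.819668 < 0 → new bracket [2.879697, 4.000000]
step 2: c = 3.070130, f(c) = -1.761892 < 0 → new bracket [3.070130, 4.000000]
step 3: c = 3.116856, f(c) = -0.420381 < 0 → new bracket [3.116856, 4.000000]

3.11686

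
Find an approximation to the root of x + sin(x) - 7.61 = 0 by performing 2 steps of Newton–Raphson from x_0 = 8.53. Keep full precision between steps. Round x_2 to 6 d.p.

16.942849

f'(x) = 1 + cos(x)
x_0 = 8.530000: f = 1.700070, f' = 0.374308 → x_1 = 8.530000 - (1.700070)/(0.374308) = 3.988098
x_1 = 3.988098: f = -4.370871, f' = 0.337395 → x_2 = 3.988098 - (-4.370871)/(0.337395) = 16.942849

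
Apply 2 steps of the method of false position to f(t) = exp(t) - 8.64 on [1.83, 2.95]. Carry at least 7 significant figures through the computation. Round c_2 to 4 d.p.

False-position update: c = (a·f(b) − b·f(a))/(f(b) − f(a)); replace the endpoint whose sign matches f(c).
f(1.830000) = -2.406113, f(2.950000) = 10.465954
step 1: c = 2.039356, f(c) = -0.954340 < 0 → new bracket [2.039356, 2.950000]
step 2: c = 2.115454, f(c) = -0.346646 < 0 → new bracket [2.115454, 2.950000]

2.1155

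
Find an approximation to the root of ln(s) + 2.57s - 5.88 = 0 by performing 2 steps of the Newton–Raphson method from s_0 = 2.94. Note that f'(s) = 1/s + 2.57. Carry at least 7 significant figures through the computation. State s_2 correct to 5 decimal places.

s_0 = 2.940000: f = 2.754210, f' = 2.910136 → s_1 = 2.940000 - (2.754210)/(2.910136) = 1.993580
s_1 = 1.993580: f = -0.066566, f' = 3.071610 → s_2 = 1.993580 - (-0.066566)/(3.071610) = 2.015252

2.01525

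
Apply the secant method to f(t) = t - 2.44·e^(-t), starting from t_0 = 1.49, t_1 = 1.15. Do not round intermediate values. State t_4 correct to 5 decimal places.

f(t_0) = 0.940091, f(t_1) = 0.377406
t_2 = 1.150000 - (0.377406)·(1.150000 - 1.490000)/(0.377406 - (0.940091)) = 0.921954; f(t_2) = -0.048535
t_3 = 0.921954 - (-0.048535)·(0.921954 - 1.150000)/(-0.048535 - (0.377406)) = 0.947939; f(t_3) = 0.002344
t_4 = 0.947939 - (0.002344)·(0.947939 - 0.921954)/(0.002344 - (-0.048535)) = 0.946742; f(t_4) = 0.000014

0.94674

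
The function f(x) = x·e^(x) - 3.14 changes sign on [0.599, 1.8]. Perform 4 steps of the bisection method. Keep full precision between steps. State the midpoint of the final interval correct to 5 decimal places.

1.08691

f(0.599000) = -2.049642, f(1.800000) = 7.749365 (opposite signs)
step 1: m = 1.199500, f(m) = 0.840490 > 0 → root in [0.599000, 1.199500]
step 2: m = 0.899250, f(m) = -0.929860 < 0 → root in [0.899250, 1.199500]
step 3: m = 1.049375, f(m) = -0.143126 < 0 → root in [1.049375, 1.199500]
step 4: m = 1.124437, f(m) = 0.321564 > 0 → root in [1.049375, 1.124437]
Midpoint of [1.049375, 1.124437] = 1.086906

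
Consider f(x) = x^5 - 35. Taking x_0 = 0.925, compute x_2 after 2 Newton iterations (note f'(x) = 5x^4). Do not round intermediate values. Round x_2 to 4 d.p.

8.2419

x_0 = 0.925000: f = -34.322813, f' = 3.660471 → x_1 = 0.925000 - (-34.322813)/(3.660471) = 10.301612
x_1 = 10.301612: f = 115983.142599, f' = 56310.674702 → x_2 = 10.301612 - (115983.142599)/(56310.674702) = 8.241911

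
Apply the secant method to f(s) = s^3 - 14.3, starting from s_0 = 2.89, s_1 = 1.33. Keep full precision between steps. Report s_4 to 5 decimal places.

2.41033

f(s_0) = 9.837569, f(s_1) = -11.947363
s_2 = 1.330000 - (-11.947363)·(1.330000 - 2.890000)/(-11.947363 - (9.837569)) = 2.185540; f(s_2) = -3.860579
s_3 = 2.185540 - (-3.860579)·(2.185540 - 1.330000)/(-3.860579 - (-11.947363)) = 2.593970; f(s_3) = 3.153988
s_4 = 2.593970 - (3.153988)·(2.593970 - 2.185540)/(3.153988 - (-3.860579)) = 2.410326; f(s_4) = -0.296800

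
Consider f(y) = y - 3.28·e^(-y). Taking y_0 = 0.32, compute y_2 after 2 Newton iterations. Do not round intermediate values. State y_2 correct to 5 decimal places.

1.08870

Newton update: y ← y − f(y)/f'(y).
f'(y) = 1 + 3.28·e^(-y)
y_0 = 0.320000: f = -2.061769, f' = 3.381769 → y_1 = 0.320000 - (-2.061769)/(3.381769) = 0.929672
y_1 = 0.929672: f = -0.364889, f' = 2.294561 → y_2 = 0.929672 - (-0.364889)/(2.294561) = 1.088695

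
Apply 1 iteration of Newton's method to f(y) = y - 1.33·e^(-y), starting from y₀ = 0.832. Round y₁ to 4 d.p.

Newton update: y ← y − f(y)/f'(y).
f'(y) = 1 + 1.33·e^(-y)
y_0 = 0.832000: f = 0.253213, f' = 1.578787 → y_1 = 0.832000 - (0.253213)/(1.578787) = 0.671615

0.6716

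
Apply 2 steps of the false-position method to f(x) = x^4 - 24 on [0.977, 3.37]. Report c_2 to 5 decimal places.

f(0.977000) = -23.088874, f(3.370000) = 104.979178
step 1: c = 1.408424, f(c) = -20.065096 < 0 → new bracket [1.408424, 3.370000]
step 2: c = 1.723187, f(c) = -15.182832 < 0 → new bracket [1.723187, 3.370000]

1.72319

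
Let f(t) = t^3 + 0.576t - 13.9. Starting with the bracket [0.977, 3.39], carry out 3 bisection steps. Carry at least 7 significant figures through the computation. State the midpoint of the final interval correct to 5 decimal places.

2.33431

f(0.977000) = -12.404673, f(3.390000) = 27.010859 (opposite signs)
step 1: m = 2.183500, f(m) = -2.232092 < 0 → root in [2.183500, 3.390000]
step 2: m = 2.786750, f(m) = 9.347000 > 0 → root in [2.183500, 2.786750]
step 3: m = 2.485125, f(m) = 2.879182 > 0 → root in [2.183500, 2.485125]
Midpoint of [2.183500, 2.485125] = 2.334313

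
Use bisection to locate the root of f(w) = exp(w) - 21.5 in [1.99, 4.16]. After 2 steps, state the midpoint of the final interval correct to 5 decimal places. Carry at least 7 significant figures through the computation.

f(1.990000) = -14.184466, f(4.160000) = 42.571523 (opposite signs)
step 1: m = 3.075000, f(m) = 0.149882 > 0 → root in [1.990000, 3.075000]
step 2: m = 2.532500, f(m) = -8.915071 < 0 → root in [2.532500, 3.075000]
Midpoint of [2.532500, 3.075000] = 2.803750

2.80375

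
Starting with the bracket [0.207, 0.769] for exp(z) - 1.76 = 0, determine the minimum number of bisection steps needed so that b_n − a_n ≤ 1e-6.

20

Initial width b − a = 0.769 − 0.207 = 0.562000.
After n steps the width is (b−a)/2^n; need (b−a)/2^n ≤ 1e-6.
So n ≥ log₂(0.562000/1e-6) = log₂(562000.0000) ≈ 19.1002.
Hence n = 20.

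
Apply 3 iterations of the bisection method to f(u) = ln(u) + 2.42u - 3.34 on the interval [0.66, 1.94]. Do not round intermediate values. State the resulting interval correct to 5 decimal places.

[1.14000, 1.30000]

f(0.660000) = -2.158315, f(1.940000) = 2.017488 (opposite signs)
step 1: m = 1.300000, f(m) = 0.068364 > 0 → root in [0.660000, 1.300000]
step 2: m = 0.980000, f(m) = -0.988603 < 0 → root in [0.980000, 1.300000]
step 3: m = 1.140000, f(m) = -0.450172 < 0 → root in [1.140000, 1.300000]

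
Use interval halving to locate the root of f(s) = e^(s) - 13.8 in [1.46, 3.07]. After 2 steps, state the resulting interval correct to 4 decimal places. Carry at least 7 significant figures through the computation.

f(1.460000) = -9.494040, f(3.070000) = 7.741903 (opposite signs)
step 1: m = 2.265000, f(m) = -4.168875 < 0 → root in [2.265000, 3.070000]
step 2: m = 2.667500, f(m) = 0.603914 > 0 → root in [2.265000, 2.667500]

[2.2650, 2.6675]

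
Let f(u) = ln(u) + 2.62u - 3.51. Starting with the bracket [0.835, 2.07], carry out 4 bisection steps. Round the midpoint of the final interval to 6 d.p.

f(0.835000) = -1.502624, f(2.070000) = 2.640949 (opposite signs)
step 1: m = 1.452500, f(m) = 0.668836 > 0 → root in [0.835000, 1.452500]
step 2: m = 1.143750, f(m) = -0.379063 < 0 → root in [1.143750, 1.452500]
step 3: m = 1.298125, f(m) = 0.152008 > 0 → root in [1.143750, 1.298125]
step 4: m = 1.220937, f(m) = -0.111525 < 0 → root in [1.220937, 1.298125]
Midpoint of [1.220937, 1.298125] = 1.259531

1.259531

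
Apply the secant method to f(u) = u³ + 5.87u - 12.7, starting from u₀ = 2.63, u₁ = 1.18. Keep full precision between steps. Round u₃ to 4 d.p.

f(u_0) = 20.929547, f(u_1) = -4.130368
u_2 = 1.180000 - (-4.130368)·(1.180000 - 2.630000)/(-4.130368 - (20.929547)) = 1.418989; f(u_2) = -1.513363
u_3 = 1.418989 - (-1.513363)·(1.418989 - 1.180000)/(-1.513363 - (-4.130368)) = 1.557191; f(u_3) = 0.216656

1.5572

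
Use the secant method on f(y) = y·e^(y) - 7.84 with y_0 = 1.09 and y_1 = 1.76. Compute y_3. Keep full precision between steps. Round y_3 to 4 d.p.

1.5864

f(y_0) = -4.598041, f(y_1) = 2.389890
y_2 = 1.760000 - (2.389890)·(1.760000 - 1.090000)/(2.389890 - (-4.598041)) = 1.530858; f(y_2) = -0.764155
y_3 = 1.530858 - (-0.764155)·(1.530858 - 1.760000)/(-0.764155 - (2.389890)) = 1.586374; f(y_3) = -0.088973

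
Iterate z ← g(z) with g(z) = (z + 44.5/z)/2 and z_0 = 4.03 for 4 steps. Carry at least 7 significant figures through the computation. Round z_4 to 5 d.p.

6.67083

z_1 = g(4.030000) = 7.536092
z_2 = g(7.536092) = 6.720505
z_3 = g(6.720505) = 6.671016
z_4 = g(6.671016) = 6.670832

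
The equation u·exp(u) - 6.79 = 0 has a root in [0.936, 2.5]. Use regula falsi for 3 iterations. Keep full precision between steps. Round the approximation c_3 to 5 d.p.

f(0.936000) = -4.403423, f(2.500000) = 23.666235
step 1: c = 1.181352, f(c) = -2.940235 < 0 → new bracket [1.181352, 2.500000]
step 2: c = 1.327074, f(c) = -1.786938 < 0 → new bracket [1.327074, 2.500000]
step 3: c = 1.409419, f(c) = -1.020436 < 0 → new bracket [1.409419, 2.500000]

1.40942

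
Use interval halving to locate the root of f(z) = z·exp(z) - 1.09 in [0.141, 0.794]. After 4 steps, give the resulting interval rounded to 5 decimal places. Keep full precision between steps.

[0.58994, 0.63075]

f(0.141000) = -0.927649, f(0.794000) = 0.666509 (opposite signs)
step 1: m = 0.467500, f(m) = -0.343870 < 0 → root in [0.467500, 0.794000]
step 2: m = 0.630750, f(m) = 0.095191 > 0 → root in [0.467500, 0.630750]
step 3: m = 0.549125, f(m) = -0.139060 < 0 → root in [0.549125, 0.630750]
step 4: m = 0.589938, f(m) = -0.025826 < 0 → root in [0.589938, 0.630750]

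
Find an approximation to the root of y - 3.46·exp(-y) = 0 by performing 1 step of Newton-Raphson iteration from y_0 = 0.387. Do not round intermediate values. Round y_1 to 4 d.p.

0.9729

Newton update: y ← y − f(y)/f'(y).
f'(y) = 1 + 3.46·exp(-y)
y_0 = 0.387000: f = -1.962655, f' = 3.349655 → y_1 = 0.387000 - (-1.962655)/(3.349655) = 0.972928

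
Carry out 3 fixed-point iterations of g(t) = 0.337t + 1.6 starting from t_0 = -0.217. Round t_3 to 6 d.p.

t_1 = g(-0.217000) = 1.526871
t_2 = g(1.526871) = 2.114556
t_3 = g(2.114556) = 2.312605

2.312605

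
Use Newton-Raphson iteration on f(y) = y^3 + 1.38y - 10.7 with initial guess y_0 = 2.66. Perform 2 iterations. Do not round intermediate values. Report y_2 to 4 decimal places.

f'(y) = 3y^2 + 1.38
y_0 = 2.660000: f = 11.791896, f' = 22.606800 → y_1 = 2.660000 - (11.791896)/(22.606800) = 2.138392
y_1 = 2.138392: f = 2.029244, f' = 15.098156 → y_2 = 2.138392 - (2.029244)/(15.098156) = 2.003988

2.0040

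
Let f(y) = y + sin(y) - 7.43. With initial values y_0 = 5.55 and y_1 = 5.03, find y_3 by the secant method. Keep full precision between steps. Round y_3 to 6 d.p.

6.887974

f(y_0) = -2.549240, f(y_1) = -3.349984
y_2 = 5.030000 - (-3.349984)·(5.030000 - 5.550000)/(-3.349984 - (-2.549240)) = 7.205466; f(y_2) = 0.572447
y_3 = 7.205466 - (0.572447)·(7.205466 - 5.030000)/(0.572447 - (-3.349984)) = 6.887974; f(y_3) = 0.026563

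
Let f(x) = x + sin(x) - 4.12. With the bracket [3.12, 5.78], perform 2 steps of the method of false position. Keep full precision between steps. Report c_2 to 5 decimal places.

4.87810

f(3.120000) = -0.978409, f(5.780000) = 1.177782
step 1: c = 4.327021, f(c) = -0.719639 < 0 → new bracket [4.327021, 5.780000]
step 2: c = 4.878096, f(c) = -0.228206 < 0 → new bracket [4.878096, 5.780000]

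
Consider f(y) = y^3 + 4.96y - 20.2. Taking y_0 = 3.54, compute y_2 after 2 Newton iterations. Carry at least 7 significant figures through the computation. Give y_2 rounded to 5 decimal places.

Newton update: y ← y − f(y)/f'(y).
f'(y) = 3y^2 + 4.96
y_0 = 3.540000: f = 41.720264, f' = 42.554800 → y_1 = 3.540000 - (41.720264)/(42.554800) = 2.559611
y_1 = 2.559611: f = 9.265236, f' = 24.614823 → y_2 = 2.559611 - (9.265236)/(24.614823) = 2.183202

2.18320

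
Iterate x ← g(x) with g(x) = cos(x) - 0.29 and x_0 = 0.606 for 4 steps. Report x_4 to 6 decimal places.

0.562047

x_1 = g(0.606000) = 0.531933
x_2 = g(0.531933) = 0.571828
x_3 = g(0.571828) = 0.550913
x_4 = g(0.550913) = 0.562047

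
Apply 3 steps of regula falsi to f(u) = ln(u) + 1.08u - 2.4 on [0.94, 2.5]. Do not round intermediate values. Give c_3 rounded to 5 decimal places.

False-position update: c = (a·f(b) − b·f(a))/(f(b) − f(a)); replace the endpoint whose sign matches f(c).
f(0.940000) = -1.446675, f(2.500000) = 1.216291
step 1: c = 1.787481, f(c) = 0.111287 > 0 → new bracket [0.940000, 1.787481]
step 2: c = 1.726945, f(c) = 0.011454 > 0 → new bracket [0.940000, 1.726945]
step 3: c = 1.720763, f(c) = 0.001192 > 0 → new bracket [0.940000, 1.720763]

1.72076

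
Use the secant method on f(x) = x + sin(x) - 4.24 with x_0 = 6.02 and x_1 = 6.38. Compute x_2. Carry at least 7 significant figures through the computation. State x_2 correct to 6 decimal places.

Secant update: x_(k+1) = x_k − f(x_k)·(x_k − x_(k-1))/(f(x_k) − f(x_(k-1))).
f(x_0) = 1.519843, f(x_1) = 2.236664
x_2 = 6.380000 - (2.236664)·(6.380000 - 6.020000)/(2.236664 - (1.519843)) = 5.256709; f(x_2) = 0.161229

5.256709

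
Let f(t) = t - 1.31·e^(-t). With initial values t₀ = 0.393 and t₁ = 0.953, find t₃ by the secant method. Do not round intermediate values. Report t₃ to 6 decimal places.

0.669346

f(t_0) = -0.491288, f(t_1) = 0.447887
t_2 = 0.953000 - (0.447887)·(0.953000 - 0.393000)/(0.447887 - (-0.491288)) = 0.685939; f(t_2) = 0.026201
t_3 = 0.685939 - (0.026201)·(0.685939 - 0.953000)/(0.026201 - (0.447887)) = 0.669346; f(t_3) = -0.001431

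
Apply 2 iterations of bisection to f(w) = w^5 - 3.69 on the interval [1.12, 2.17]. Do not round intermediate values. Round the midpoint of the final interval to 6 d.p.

f(1.120000) = -1.927658, f(2.170000) = 44.427014 (opposite signs)
step 1: m = 1.645000, f(m) = 8.355630 > 0 → root in [1.120000, 1.645000]
step 2: m = 1.382500, f(m) = 1.360399 > 0 → root in [1.120000, 1.382500]
Midpoint of [1.120000, 1.382500] = 1.251250

1.251250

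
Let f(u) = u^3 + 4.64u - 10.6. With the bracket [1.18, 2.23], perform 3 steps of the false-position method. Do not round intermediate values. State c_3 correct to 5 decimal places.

f(1.180000) = -3.481768, f(2.230000) = 10.836767
step 1: c = 1.435323, f(c) = -0.983114 < 0 → new bracket [1.435323, 2.230000]
step 2: c = 1.501420, f(c) = -0.248814 < 0 → new bracket [1.501420, 2.230000]
step 3: c = 1.517773, f(c) = -0.061137 < 0 → new bracket [1.517773, 2.230000]

1.51777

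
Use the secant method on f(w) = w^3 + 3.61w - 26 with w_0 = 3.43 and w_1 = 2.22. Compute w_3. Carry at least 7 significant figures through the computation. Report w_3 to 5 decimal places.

f(w_0) = 26.735907, f(w_1) = -7.044752
w_2 = 2.220000 - (-7.044752)·(2.220000 - 3.430000)/(-7.044752 - (26.735907)) = 2.472338; f(w_2) = -1.962801
w_3 = 2.472338 - (-1.962801)·(2.472338 - 2.220000)/(-1.962801 - (-7.044752)) = 2.569799; f(w_3) = 0.247578

2.56980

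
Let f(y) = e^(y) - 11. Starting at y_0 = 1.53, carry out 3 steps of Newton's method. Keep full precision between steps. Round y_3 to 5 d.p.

f'(y) = e^(y)
y_0 = 1.530000: f = -6.381823, f' = 4.618177 → y_1 = 1.530000 - (-6.381823)/(4.618177) = 2.911892
y_1 = 2.911892: f = 7.391569, f' = 18.391569 → y_2 = 2.911892 - (7.391569)/(18.391569) = 2.509992
y_2 = 2.509992: f = 1.304838, f' = 12.304838 → y_3 = 2.509992 - (1.304838)/(12.304838) = 2.403950

2.40395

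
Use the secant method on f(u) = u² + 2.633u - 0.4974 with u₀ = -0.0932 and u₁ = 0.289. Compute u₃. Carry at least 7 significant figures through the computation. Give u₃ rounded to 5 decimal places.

f(u_0) = -0.734109, f(u_1) = 0.347058
u_2 = 0.289000 - (0.347058)·(0.289000 - -0.093200)/(0.347058 - (-0.734109)) = 0.166313; f(u_2) = -0.031839
u_3 = 0.166313 - (-0.031839)·(0.166313 - 0.289000)/(-0.031839 - (0.347058)) = 0.176622; f(u_3) = -0.001159

0.17662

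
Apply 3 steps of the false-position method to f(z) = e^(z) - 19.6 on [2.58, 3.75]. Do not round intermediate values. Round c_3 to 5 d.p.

f(2.580000) = -6.402862, f(3.750000) = 22.921082
step 1: c = 2.835469, f(c) = -2.561617 < 0 → new bracket [2.835469, 3.750000]
step 2: c = 2.927401, f(c) = -0.920984 < 0 → new bracket [2.927401, 3.750000]
step 3: c = 2.959177, f(c) = -0.317912 < 0 → new bracket [2.959177, 3.750000]

2.95918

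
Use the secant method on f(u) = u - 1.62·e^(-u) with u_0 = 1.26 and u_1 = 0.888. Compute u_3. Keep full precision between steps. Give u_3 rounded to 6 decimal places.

f(u_0) = 0.800480, f(u_1) = 0.221406
u_2 = 0.888000 - (0.221406)·(0.888000 - 1.260000)/(0.221406 - (0.800480)) = 0.745768; f(u_2) = -0.022711
u_3 = 0.745768 - (-0.022711)·(0.745768 - 0.888000)/(-0.022711 - (0.221406)) = 0.759000; f(u_3) = 0.000623

0.759000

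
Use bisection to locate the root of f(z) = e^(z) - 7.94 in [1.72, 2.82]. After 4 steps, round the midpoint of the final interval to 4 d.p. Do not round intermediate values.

2.0981

f(1.720000) = -2.355472, f(2.820000) = 8.836851 (opposite signs)
step 1: m = 2.270000, f(m) = 1.739401 > 0 → root in [1.720000, 2.270000]
step 2: m = 1.995000, f(m) = -0.587797 < 0 → root in [1.995000, 2.270000]
step 3: m = 2.132500, f(m) = 0.495930 > 0 → root in [1.995000, 2.132500]
step 4: m = 2.063750, f(m) = -0.064553 < 0 → root in [2.063750, 2.132500]
Midpoint of [2.063750, 2.132500] = 2.098125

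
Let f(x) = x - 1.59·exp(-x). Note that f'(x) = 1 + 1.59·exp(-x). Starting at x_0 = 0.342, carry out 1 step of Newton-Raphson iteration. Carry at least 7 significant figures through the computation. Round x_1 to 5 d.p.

x_0 = 0.342000: f = -0.787454, f' = 2.129454 → x_1 = 0.342000 - (-0.787454)/(2.129454) = 0.711791

0.71179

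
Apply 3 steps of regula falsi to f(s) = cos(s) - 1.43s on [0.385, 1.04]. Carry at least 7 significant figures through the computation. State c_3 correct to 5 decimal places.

0.58346

f(0.385000) = 0.376248, f(1.040000) = -0.980980
step 1: c = 0.566578, f(c) = 0.033536 > 0 → new bracket [0.566578, 1.040000]
step 2: c = 0.582228, f(c) = 0.002654 > 0 → new bracket [0.582228, 1.040000]
step 3: c = 0.583463, f(c) = 0.000208 > 0 → new bracket [0.583463, 1.040000]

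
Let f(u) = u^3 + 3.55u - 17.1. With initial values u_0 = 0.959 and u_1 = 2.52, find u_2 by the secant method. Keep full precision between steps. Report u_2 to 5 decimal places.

f(u_0) = -12.813576, f(u_1) = 7.849008
u_2 = 2.520000 - (7.849008)·(2.520000 - 0.959000)/(7.849008 - (-12.813576)) = 1.927030; f(u_2) = -3.103131

1.92703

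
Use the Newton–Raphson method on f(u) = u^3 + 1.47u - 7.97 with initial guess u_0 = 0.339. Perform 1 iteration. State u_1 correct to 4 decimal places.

4.4347

f'(u) = 3u^2 + 1.47
u_0 = 0.339000: f = -7.432712, f' = 1.814763 → u_1 = 0.339000 - (-7.432712)/(1.814763) = 4.434693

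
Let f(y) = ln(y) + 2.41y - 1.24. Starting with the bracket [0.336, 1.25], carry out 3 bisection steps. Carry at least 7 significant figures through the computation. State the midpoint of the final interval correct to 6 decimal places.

f(0.336000) = -1.520884, f(1.250000) = 1.995644 (opposite signs)
step 1: m = 0.793000, f(m) = 0.439198 > 0 → root in [0.336000, 0.793000]
step 2: m = 0.564500, f(m) = -0.451370 < 0 → root in [0.564500, 0.793000]
step 3: m = 0.678750, f(m) = 0.008285 > 0 → root in [0.564500, 0.678750]
Midpoint of [0.564500, 0.678750] = 0.621625

0.621625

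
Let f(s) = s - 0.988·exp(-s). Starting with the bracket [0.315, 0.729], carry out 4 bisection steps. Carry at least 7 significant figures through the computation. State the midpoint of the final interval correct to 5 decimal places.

0.56081

f(0.315000) = -0.406031, f(0.729000) = 0.252398 (opposite signs)
step 1: m = 0.522000, f(m) = -0.064213 < 0 → root in [0.522000, 0.729000]
step 2: m = 0.625500, f(m) = 0.096926 > 0 → root in [0.522000, 0.625500]
step 3: m = 0.573750, f(m) = 0.017102 > 0 → root in [0.522000, 0.573750]
step 4: m = 0.547875, f(m) = -0.023364 < 0 → root in [0.547875, 0.573750]
Midpoint of [0.547875, 0.573750] = 0.560812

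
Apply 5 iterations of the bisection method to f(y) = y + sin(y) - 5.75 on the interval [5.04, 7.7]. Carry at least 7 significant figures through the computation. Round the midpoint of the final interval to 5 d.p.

5.99594

f(5.040000) = -1.656814, f(7.700000) = 2.938168 (opposite signs)
step 1: m = 6.370000, f(m) = 0.706706 > 0 → root in [5.040000, 6.370000]
step 2: m = 5.705000, f(m) = -0.591505 < 0 → root in [5.705000, 6.370000]
step 3: m = 6.037500, f(m) = 0.044279 > 0 → root in [5.705000, 6.037500]
step 4: m = 5.871250, f(m) = -0.279133 < 0 → root in [5.871250, 6.037500]
step 5: m = 5.954375, f(m) = -0.118542 < 0 → root in [5.954375, 6.037500]
Midpoint of [5.954375, 6.037500] = 5.995938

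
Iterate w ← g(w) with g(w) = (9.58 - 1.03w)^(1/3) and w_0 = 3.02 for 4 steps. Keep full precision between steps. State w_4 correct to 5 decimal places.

1.96259

w_1 = g(3.020000) = 1.863322
w_2 = g(1.863322) = 1.971322
w_3 = g(1.971322) = 1.961734
w_4 = g(1.961734) = 1.962589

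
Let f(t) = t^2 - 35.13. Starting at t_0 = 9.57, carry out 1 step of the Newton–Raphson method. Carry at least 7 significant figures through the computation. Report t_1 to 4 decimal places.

f'(t) = 2t
t_0 = 9.570000: f = 56.454900, f' = 19.140000 → t_1 = 9.570000 - (56.454900)/(19.140000) = 6.620423

6.6204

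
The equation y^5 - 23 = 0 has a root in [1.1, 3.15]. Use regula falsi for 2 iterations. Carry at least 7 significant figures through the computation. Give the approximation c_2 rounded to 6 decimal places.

f(1.100000) = -21.389490, f(3.150000) = 287.136420
step 1: c = 1.242122, f(c) = -20.043199 < 0 → new bracket [1.242122, 3.150000]
step 2: c = 1.366610, f(c) = -18.233248 < 0 → new bracket [1.366610, 3.150000]

1.366610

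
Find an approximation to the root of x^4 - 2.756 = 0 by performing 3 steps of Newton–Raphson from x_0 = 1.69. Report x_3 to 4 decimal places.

1.2887

f'(x) = 4x^3
x_0 = 1.690000: f = 5.401307, f' = 19.307236 → x_1 = 1.690000 - (5.401307)/(19.307236) = 1.410244
x_1 = 1.410244: f = 1.199283, f' = 11.218716 → x_2 = 1.410244 - (1.199283)/(11.218716) = 1.303344
x_2 = 1.303344: f = 0.129603, f' = 8.855995 → x_3 = 1.303344 - (0.129603)/(8.855995) = 1.288710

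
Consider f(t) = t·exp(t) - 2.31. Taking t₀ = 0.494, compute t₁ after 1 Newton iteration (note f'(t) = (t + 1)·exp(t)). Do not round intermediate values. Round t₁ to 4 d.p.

1.1068

t_0 = 0.494000: f = -1.500404, f' = 2.448455 → t_1 = 0.494000 - (-1.500404)/(2.448455) = 1.106796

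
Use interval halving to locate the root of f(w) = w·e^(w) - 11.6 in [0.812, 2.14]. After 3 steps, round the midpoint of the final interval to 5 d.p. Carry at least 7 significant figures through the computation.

1.89100

f(0.812000) = -9.771044, f(2.140000) = 6.588797 (opposite signs)
step 1: m = 1.476000, f(m) = -5.141896 < 0 → root in [1.476000, 2.140000]
step 2: m = 1.808000, f(m) = -0.574384 < 0 → root in [1.808000, 2.140000]
step 3: m = 1.974000, f(m) = 2.611648 > 0 → root in [1.808000, 1.974000]
Midpoint of [1.808000, 1.974000] = 1.891000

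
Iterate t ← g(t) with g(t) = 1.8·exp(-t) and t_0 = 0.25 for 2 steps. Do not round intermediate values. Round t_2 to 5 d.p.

0.44306

t_1 = g(0.250000) = 1.401841
t_2 = g(1.401841) = 0.443058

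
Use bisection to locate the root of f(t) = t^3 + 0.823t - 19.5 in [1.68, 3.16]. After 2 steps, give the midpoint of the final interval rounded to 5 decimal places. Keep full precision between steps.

2.60500

f(1.680000) = -13.375728, f(3.160000) = 14.655176 (opposite signs)
step 1: m = 2.420000, f(m) = -3.335852 < 0 → root in [2.420000, 3.160000]
step 2: m = 2.790000, f(m) = 4.513809 > 0 → root in [2.420000, 2.790000]
Midpoint of [2.420000, 2.790000] = 2.605000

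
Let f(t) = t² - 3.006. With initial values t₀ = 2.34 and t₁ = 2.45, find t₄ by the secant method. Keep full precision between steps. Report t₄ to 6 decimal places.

f(t_0) = 2.469600, f(t_1) = 2.996500
t_2 = 2.450000 - (2.996500)·(2.450000 - 2.340000)/(2.996500 - (2.469600)) = 1.824426; f(t_2) = 0.322530
t_3 = 1.824426 - (0.322530)·(1.824426 - 2.450000)/(0.322530 - (2.996500)) = 1.748970; f(t_3) = 0.052897
t_4 = 1.748970 - (0.052897)·(1.748970 - 1.824426)/(0.052897 - (0.322530)) = 1.734167; f(t_4) = 0.001336

1.734167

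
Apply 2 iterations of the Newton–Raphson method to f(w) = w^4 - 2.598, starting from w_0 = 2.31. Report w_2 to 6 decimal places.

f'(w) = 4w^3
w_0 = 2.310000: f = 25.875963, f' = 49.305564 → w_1 = 2.310000 - (25.875963)/(49.305564) = 1.785192
w_1 = 1.785192: f = 7.558394, f' = 22.756982 → w_2 = 1.785192 - (7.558394)/(22.756982) = 1.453057

1.453057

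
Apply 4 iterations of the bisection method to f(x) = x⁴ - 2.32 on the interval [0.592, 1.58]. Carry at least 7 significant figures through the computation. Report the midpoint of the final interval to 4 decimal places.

f(0.592000) = -2.197175, f(1.580000) = 3.912013 (opposite signs)
step 1: m = 1.086000, f(m) = -0.929025 < 0 → root in [1.086000, 1.580000]
step 2: m = 1.333000, f(m) = 0.837335 > 0 → root in [1.086000, 1.333000]
step 3: m = 1.209500, f(m) = -0.179952 < 0 → root in [1.209500, 1.333000]
step 4: m = 1.271250, f(m) = 0.291703 > 0 → root in [1.209500, 1.271250]
Midpoint of [1.209500, 1.271250] = 1.240375

1.2404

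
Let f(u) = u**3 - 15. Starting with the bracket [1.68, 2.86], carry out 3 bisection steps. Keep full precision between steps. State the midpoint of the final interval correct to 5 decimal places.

f(1.680000) = -10.258368, f(2.860000) = 8.393656 (opposite signs)
step 1: m = 2.270000, f(m) = -3.302917 < 0 → root in [2.270000, 2.860000]
step 2: m = 2.565000, f(m) = 1.875712 > 0 → root in [2.270000, 2.565000]
step 3: m = 2.417500, f(m) = -0.871390 < 0 → root in [2.417500, 2.565000]
Midpoint of [2.417500, 2.565000] = 2.491250

2.49125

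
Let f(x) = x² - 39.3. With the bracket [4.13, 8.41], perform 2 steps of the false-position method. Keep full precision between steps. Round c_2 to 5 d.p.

f(4.130000) = -22.243100, f(8.410000) = 31.428100
step 1: c = 5.903772, f(c) = -4.445477 < 0 → new bracket [5.903772, 8.410000]
step 2: c = 6.214345, f(c) = -0.681912 < 0 → new bracket [6.214345, 8.410000]

6.21435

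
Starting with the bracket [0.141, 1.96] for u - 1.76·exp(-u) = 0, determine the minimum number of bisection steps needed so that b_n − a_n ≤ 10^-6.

Initial width b − a = 1.96 − 0.141 = 1.819000.
After n steps the width is (b−a)/2^n; need (b−a)/2^n ≤ 10^-6.
So n ≥ log₂(1.819000/10^-6) = log₂(1819000.0000) ≈ 20.7947.
Hence n = 21.

21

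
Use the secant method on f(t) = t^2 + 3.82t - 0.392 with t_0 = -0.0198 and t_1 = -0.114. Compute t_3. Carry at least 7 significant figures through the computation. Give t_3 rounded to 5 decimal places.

f(t_0) = -0.467244, f(t_1) = -0.814484
t_2 = -0.114000 - (-0.814484)·(-0.114000 - -0.019800)/(-0.814484 - (-0.467244)) = 0.106955; f(t_2) = 0.028007
t_3 = 0.106955 - (0.028007)·(0.106955 - -0.114000)/(0.028007 - (-0.814484)) = 0.099610; f(t_3) = -0.001569

0.09961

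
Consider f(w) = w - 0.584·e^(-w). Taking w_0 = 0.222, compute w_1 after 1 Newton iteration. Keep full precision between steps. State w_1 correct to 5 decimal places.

f'(w) = 1 + 0.584·e^(-w)
w_0 = 0.222000: f = -0.245735, f' = 1.467735 → w_1 = 0.222000 - (-0.245735)/(1.467735) = 0.389424

0.38942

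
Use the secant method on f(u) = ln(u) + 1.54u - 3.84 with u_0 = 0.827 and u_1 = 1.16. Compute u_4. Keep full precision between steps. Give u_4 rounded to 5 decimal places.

2.03276

f(u_0) = -2.756371, f(u_1) = -1.905180
u_2 = 1.160000 - (-1.905180)·(1.160000 - 0.827000)/(-1.905180 - (-2.756371)) = 1.905338; f(u_2) = -0.261119
u_3 = 1.905338 - (-0.261119)·(1.905338 - 1.160000)/(-0.261119 - (-1.905180)) = 2.023717; f(u_3) = -0.018539
u_4 = 2.023717 - (-0.018539)·(2.023717 - 1.905338)/(-0.018539 - (-0.261119)) = 2.032764; f(u_4) = -0.000146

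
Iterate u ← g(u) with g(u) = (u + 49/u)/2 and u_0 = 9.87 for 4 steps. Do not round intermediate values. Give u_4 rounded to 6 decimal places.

7.000000

u_1 = g(9.870000) = 7.417270
u_2 = g(7.417270) = 7.011737
u_3 = g(7.011737) = 7.000010
u_4 = g(7.000010) = 7.000000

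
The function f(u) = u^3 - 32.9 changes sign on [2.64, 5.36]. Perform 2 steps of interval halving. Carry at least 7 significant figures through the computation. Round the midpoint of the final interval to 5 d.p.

2.98000

f(2.640000) = -14.500256, f(5.360000) = 121.090656 (opposite signs)
step 1: m = 4.000000, f(m) = 31.100000 > 0 → root in [2.640000, 4.000000]
step 2: m = 3.320000, f(m) = 3.694368 > 0 → root in [2.640000, 3.320000]
Midpoint of [2.640000, 3.320000] = 2.980000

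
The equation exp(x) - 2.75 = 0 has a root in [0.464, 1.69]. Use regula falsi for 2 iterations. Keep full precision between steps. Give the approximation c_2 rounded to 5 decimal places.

0.95729

f(0.464000) = -1.159577, f(1.690000) = 2.669481
step 1: c = 0.835277, f(c) = -0.444547 < 0 → new bracket [0.835277, 1.690000]
step 2: c = 0.957294, f(c) = -0.145361 < 0 → new bracket [0.957294, 1.690000]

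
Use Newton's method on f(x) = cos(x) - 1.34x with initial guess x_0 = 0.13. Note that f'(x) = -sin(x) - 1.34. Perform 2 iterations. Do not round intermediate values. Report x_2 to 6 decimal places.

0.612299

x_0 = 0.130000: f = 0.817362, f' = -1.469634 → x_1 = 0.130000 - (0.817362)/(-1.469634) = 0.686167
x_1 = 0.686167: f = -0.145783, f' = -1.973576 → x_2 = 0.686167 - (-0.145783)/(-1.973576) = 0.612299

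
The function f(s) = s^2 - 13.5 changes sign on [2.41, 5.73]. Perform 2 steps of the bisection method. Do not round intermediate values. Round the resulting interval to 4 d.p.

[3.2400, 4.0700]

f(2.410000) = -7.691900, f(5.730000) = 19.332900 (opposite signs)
step 1: m = 4.070000, f(m) = 3.064900 > 0 → root in [2.410000, 4.070000]
step 2: m = 3.240000, f(m) = -3.002400 < 0 → root in [3.240000, 4.070000]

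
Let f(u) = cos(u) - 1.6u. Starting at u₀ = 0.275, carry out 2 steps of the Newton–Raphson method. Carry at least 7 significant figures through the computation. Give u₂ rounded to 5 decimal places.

0.53708

Newton update: u ← u − f(u)/f'(u).
f'(u) = -sin(u) - 1.6
u_0 = 0.275000: f = 0.522425, f' = -1.871547 → u_1 = 0.275000 - (0.522425)/(-1.871547) = 0.554141
u_1 = 0.554141: f = -0.036273, f' = -2.126213 → u_2 = 0.554141 - (-0.036273)/(-2.126213) = 0.537081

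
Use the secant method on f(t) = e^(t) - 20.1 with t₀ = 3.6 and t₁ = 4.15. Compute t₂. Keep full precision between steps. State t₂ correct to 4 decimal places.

f(t_0) = 16.498234, f(t_1) = 43.334000
t_2 = 4.150000 - (43.334000)·(4.150000 - 3.600000)/(43.334000 - (16.498234)) = 3.261868; f(t_2) = 5.998245

3.2619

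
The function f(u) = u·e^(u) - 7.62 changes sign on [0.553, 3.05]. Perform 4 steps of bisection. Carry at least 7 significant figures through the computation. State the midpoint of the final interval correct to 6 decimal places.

f(0.553000) = -6.658631, f(3.050000) = 56.781800 (opposite signs)
step 1: m = 1.801500, f(m) = 3.294800 > 0 → root in [0.553000, 1.801500]
step 2: m = 1.177250, f(m) = -3.799309 < 0 → root in [1.177250, 1.801500]
step 3: m = 1.489375, f(m) = -1.015630 < 0 → root in [1.489375, 1.801500]
step 4: m = 1.645437, f(m) = 0.908759 > 0 → root in [1.489375, 1.645437]
Midpoint of [1.489375, 1.645437] = 1.567406

1.567406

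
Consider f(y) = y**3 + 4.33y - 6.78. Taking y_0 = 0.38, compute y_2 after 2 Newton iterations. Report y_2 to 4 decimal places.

f'(y) = 3y**2 + 4.33
y_0 = 0.380000: f = -5.079728, f' = 4.763200 → y_1 = 0.380000 - (-5.079728)/(4.763200) = 1.446453
y_1 = 1.446453: f = 2.509446, f' = 10.606677 → y_2 = 1.446453 - (2.509446)/(10.606677) = 1.209862

1.2099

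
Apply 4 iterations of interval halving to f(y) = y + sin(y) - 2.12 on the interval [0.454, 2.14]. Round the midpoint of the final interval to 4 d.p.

f(0.454000) = -1.227436, f(2.140000) = 0.862330 (opposite signs)
step 1: m = 1.297000, f(m) = 0.139751 > 0 → root in [0.454000, 1.297000]
step 2: m = 0.875500, f(m) = -0.476636 < 0 → root in [0.875500, 1.297000]
step 3: m = 1.086250, f(m) = -0.148864 < 0 → root in [1.086250, 1.297000]
step 4: m = 1.191625, f(m) = 0.000597 > 0 → root in [1.086250, 1.191625]
Midpoint of [1.086250, 1.191625] = 1.138938

1.1389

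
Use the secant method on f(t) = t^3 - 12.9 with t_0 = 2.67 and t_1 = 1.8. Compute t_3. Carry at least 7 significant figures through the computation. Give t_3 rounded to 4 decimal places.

Secant update: t_(k+1) = t_k − f(t_k)·(t_k − t_(k-1))/(f(t_k) − f(t_(k-1))).
f(t_0) = 6.134163, f(t_1) = -7.068000
t_2 = 1.800000 - (-7.068000)·(1.800000 - 2.670000)/(-7.068000 - (6.134163)) = 2.265769; f(t_2) = -1.268199
t_3 = 2.265769 - (-1.268199)·(2.265769 - 1.800000)/(-1.268199 - (-7.068000)) = 2.367615; f(t_3) = 0.371911

2.3676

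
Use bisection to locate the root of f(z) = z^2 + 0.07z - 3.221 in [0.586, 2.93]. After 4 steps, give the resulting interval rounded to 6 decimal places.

f(0.586000) = -2.836584, f(2.930000) = 5.569000 (opposite signs)
step 1: m = 1.758000, f(m) = -0.007376 < 0 → root in [1.758000, 2.930000]
step 2: m = 2.344000, f(m) = 2.437416 > 0 → root in [1.758000, 2.344000]
step 3: m = 2.051000, f(m) = 1.129171 > 0 → root in [1.758000, 2.051000]
step 4: m = 1.904500, f(m) = 0.539435 > 0 → root in [1.758000, 1.904500]

[1.758000, 1.904500]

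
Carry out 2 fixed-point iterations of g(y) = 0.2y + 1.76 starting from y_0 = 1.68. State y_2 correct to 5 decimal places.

2.17920

y_1 = g(1.680000) = 2.096000
y_2 = g(2.096000) = 2.179200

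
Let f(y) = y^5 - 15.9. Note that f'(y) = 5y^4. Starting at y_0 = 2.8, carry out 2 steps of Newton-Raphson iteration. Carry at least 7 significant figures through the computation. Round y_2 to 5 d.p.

y_0 = 2.800000: f = 156.203680, f' = 307.328000 → y_1 = 2.800000 - (156.203680)/(307.328000) = 2.291736
y_1 = 2.291736: f = 47.315442, f' = 137.920412 → y_2 = 2.291736 - (47.315442)/(137.920412) = 1.948673

1.94867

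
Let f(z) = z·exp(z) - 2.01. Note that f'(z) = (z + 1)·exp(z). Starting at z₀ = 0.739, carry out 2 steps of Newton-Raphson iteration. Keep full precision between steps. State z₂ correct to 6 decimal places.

Newton update: z ← z − f(z)/f'(z).
z_0 = 0.739000: f = -0.462652, f' = 3.641189 → z_1 = 0.739000 - (-0.462652)/(3.641189) = 0.866061
z_1 = 0.866061: f = 0.049082, f' = 4.436609 → z_2 = 0.866061 - (0.049082)/(4.436609) = 0.854998

0.854998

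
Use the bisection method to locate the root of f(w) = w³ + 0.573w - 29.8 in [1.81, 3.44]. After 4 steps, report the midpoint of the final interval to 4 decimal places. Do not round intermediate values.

f(1.810000) = -22.833129, f(3.440000) = 12.878704 (opposite signs)
step 1: m = 2.625000, f(m) = -10.207984 < 0 → root in [2.625000, 3.440000]
step 2: m = 3.032500, f(m) = -0.175337 < 0 → root in [3.032500, 3.440000]
step 3: m = 3.236250, f(m) = 5.948634 > 0 → root in [3.032500, 3.236250]
step 4: m = 3.134375, f(m) = 2.789058 > 0 → root in [3.032500, 3.134375]
Midpoint of [3.032500, 3.134375] = 3.083437

3.0834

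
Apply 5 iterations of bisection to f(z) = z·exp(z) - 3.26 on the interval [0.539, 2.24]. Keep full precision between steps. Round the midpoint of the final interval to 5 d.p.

1.09714

f(0.539000) = -2.335997, f(2.240000) = 17.781062 (opposite signs)
step 1: m = 1.389500, f(m) = 2.315846 > 0 → root in [0.539000, 1.389500]
step 2: m = 0.964250, f(m) = -0.730946 < 0 → root in [0.964250, 1.389500]
step 3: m = 1.176875, f(m) = 0.558042 > 0 → root in [0.964250, 1.176875]
step 4: m = 1.070563, f(m) = -0.137148 < 0 → root in [1.070563, 1.176875]
step 5: m = 1.123719, f(m) = 0.196865 > 0 → root in [1.070563, 1.123719]
Midpoint of [1.070563, 1.123719] = 1.097141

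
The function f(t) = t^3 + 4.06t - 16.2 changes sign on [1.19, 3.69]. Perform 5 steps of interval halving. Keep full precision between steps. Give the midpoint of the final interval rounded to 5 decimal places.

f(1.190000) = -9.683441, f(3.690000) = 49.024809 (opposite signs)
step 1: m = 2.440000, f(m) = 8.233184 > 0 → root in [1.190000, 2.440000]
step 2: m = 1.815000, f(m) = -2.852082 < 0 → root in [1.815000, 2.440000]
step 3: m = 2.127500, f(m) = 2.067260 > 0 → root in [1.815000, 2.127500]
step 4: m = 1.971250, f(m) = -0.536789 < 0 → root in [1.971250, 2.127500]
step 5: m = 2.049375, f(m) = 0.727710 > 0 → root in [1.971250, 2.049375]
Midpoint of [1.971250, 2.049375] = 2.010312

2.01031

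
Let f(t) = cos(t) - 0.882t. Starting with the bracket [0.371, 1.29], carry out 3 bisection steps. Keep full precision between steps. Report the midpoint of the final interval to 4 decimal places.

f(0.371000) = 0.604743, f(1.290000) = -0.860659 (opposite signs)
step 1: m = 0.830500, f(m) = -0.057994 < 0 → root in [0.371000, 0.830500]
step 2: m = 0.600750, f(m) = 0.295050 > 0 → root in [0.600750, 0.830500]
step 3: m = 0.715625, f(m) = 0.123502 > 0 → root in [0.715625, 0.830500]
Midpoint of [0.715625, 0.830500] = 0.773062

0.7731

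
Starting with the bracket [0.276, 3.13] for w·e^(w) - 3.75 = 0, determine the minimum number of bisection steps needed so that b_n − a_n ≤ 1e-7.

25

Initial width b − a = 3.13 − 0.276 = 2.854000.
After n steps the width is (b−a)/2^n; need (b−a)/2^n ≤ 1e-7.
So n ≥ log₂(2.854000/1e-7) = log₂(28540000.0000) ≈ 24.7665.
Hence n = 25.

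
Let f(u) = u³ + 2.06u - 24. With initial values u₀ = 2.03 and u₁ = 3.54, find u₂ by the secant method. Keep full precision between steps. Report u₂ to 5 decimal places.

2.47221

f(u_0) = -11.452773, f(u_1) = 27.654264
u_2 = 3.540000 - (27.654264)·(3.540000 - 2.030000)/(27.654264 - (-11.452773)) = 2.472214; f(u_2) = -3.797453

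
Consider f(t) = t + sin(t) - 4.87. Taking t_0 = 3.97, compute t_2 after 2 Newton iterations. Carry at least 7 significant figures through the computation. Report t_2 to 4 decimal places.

f'(t) = 1 + cos(t)
t_0 = 3.970000: f = -1.636856, f' = 0.323950 → t_1 = 3.970000 - (-1.636856)/(0.323950) = 9.022806
t_1 = 9.022806: f = 4.544040, f' = 0.079709 → t_2 = 9.022806 - (4.544040)/(0.079709) = -47.985230

-47.9852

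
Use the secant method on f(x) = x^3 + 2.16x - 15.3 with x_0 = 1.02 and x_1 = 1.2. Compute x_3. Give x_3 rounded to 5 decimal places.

1.85647

f(x_0) = -12.035592, f(x_1) = -10.980000
x_2 = 1.200000 - (-10.980000)·(1.200000 - 1.020000)/(-10.980000 - (-12.035592)) = 3.072314; f(x_2) = 20.336127
x_3 = 3.072314 - (20.336127)·(3.072314 - 1.200000)/(20.336127 - (-10.980000)) = 1.856467; f(x_3) = -4.891771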